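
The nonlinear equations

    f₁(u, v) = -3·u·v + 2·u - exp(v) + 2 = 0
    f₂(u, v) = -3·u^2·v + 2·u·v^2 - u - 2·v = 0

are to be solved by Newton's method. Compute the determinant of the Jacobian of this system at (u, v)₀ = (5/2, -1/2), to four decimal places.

J = [[-3·v + 2, -3·u - exp(v)], [-6·u·v + 2·v^2 - 1, -3·u^2 + 4·u·v - 2]].
At the point, J = [[3.5000, -8.106531], [7.0000, -25.7500]].
det J = -33.3793.

-33.3793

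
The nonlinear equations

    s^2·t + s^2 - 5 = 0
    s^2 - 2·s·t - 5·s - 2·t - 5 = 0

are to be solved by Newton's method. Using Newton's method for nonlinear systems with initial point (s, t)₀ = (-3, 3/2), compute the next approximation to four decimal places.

(-0.6515, 3.4697)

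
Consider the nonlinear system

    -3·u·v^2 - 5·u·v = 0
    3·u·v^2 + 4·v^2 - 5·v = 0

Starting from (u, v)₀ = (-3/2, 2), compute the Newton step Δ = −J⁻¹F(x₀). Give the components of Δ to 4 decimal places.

(0.4934, -0.8684)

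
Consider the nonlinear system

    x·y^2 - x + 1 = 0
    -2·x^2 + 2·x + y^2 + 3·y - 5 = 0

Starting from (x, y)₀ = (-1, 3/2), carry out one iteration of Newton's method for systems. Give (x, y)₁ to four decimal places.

At (-1, 3/2): F = (-0.2500, -2.2500).
Jacobian J = [[y^2 - 1, 2·x·y], [-4·x + 2, 2·y + 3]].
At the point, J = [[1.2500, -3.0000], [6.0000, 6.0000]] (det J = 25.5000).
Solving J·Δ = −F gives Δ = (0.3235, 0.0515).
Then the next iterate is (x, y)₁ = (-0.6765, 1.5515).

(-0.6765, 1.5515)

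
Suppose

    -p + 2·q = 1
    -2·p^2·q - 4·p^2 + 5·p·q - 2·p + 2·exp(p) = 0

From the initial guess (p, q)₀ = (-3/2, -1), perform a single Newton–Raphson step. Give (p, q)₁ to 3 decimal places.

(-1.890, -0.445)

At (-3/2, -1): F = (-1.500, 6.44626).
Jacobian J = [[-1, 2], [-4·p·q - 8·p + 5·q + 2·exp(p) - 2, -2·p^2 + 5·p]].
At the point, J = [[-1.000, 2.000], [-0.55374, -12.000]] (det J = 13.10748).
Solving J·Δ = −F gives Δ = (-0.390, 0.555).
Then the next iterate is (p, q)₁ = (-1.890, -0.445).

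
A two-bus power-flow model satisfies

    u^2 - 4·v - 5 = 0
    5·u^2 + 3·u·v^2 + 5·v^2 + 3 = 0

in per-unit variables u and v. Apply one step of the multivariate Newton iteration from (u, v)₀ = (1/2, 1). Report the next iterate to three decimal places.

At (1/2, 1): F = (-8.750, 10.750).
Jacobian J = [[2·u, -4], [10·u + 3·v^2, 6·u·v + 10·v]].
At the point, J = [[1.000, -4.000], [8.000, 13.000]] (det J = 45.000).
Solving J·Δ = −F gives Δ = (1.572, -1.794).
Then the next iterate is (u, v)₁ = (2.072, -0.794).

(2.072, -0.794)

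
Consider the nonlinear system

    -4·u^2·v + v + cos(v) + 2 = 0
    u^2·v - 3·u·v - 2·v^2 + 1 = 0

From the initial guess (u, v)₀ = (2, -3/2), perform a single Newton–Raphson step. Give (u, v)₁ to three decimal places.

(0.783, -1.831)

At (2, -3/2): F = (24.57074, -0.500).
Jacobian J = [[-8·u·v, -4·u^2 - sin(v) + 1], [2·u·v - 3·v, u^2 - 3·u - 4·v]].
At the point, J = [[24.000, -14.00251], [-1.500, 4.000]] (det J = 74.99624).
Solving J·Δ = −F gives Δ = (-1.217, -0.331).
Then the next iterate is (u, v)₁ = (0.783, -1.831).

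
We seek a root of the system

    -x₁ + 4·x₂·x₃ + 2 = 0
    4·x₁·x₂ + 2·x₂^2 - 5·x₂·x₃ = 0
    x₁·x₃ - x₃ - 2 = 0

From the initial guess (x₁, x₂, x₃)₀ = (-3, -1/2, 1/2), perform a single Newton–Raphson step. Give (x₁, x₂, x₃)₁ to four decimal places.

(1.5625, -0.6484, 0.0703)

At (-3, -1/2, 1/2): F = (4.0000, 7.7500, -4.0000).
Jacobian J = [[-1, 4·x₃, 4·x₂], [4·x₂, 4·x₁ + 4·x₂ - 5·x₃, -5·x₂], [x₃, 0, x₁ - 1]].
At the point, J = [[-1.0000, 2.0000, -2.0000], [-2.0000, -16.5000, 2.5000], [0.5000, 0.0000, -4.0000]] (det J = -96.0000).
Solving J·Δ = −F gives Δ = (4.5625, -0.1484, -0.4297).
Then the next iterate is (x₁, x₂, x₃)₁ = (1.5625, -0.6484, 0.0703).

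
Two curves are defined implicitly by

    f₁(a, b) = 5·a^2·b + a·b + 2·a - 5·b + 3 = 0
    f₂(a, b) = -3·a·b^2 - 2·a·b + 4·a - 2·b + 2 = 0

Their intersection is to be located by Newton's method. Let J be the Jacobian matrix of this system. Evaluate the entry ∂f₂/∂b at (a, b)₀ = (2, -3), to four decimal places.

30.0000

∂f₂/∂b = -6·a·b - 2·a - 2.
At (2, -3) this is 30.0000.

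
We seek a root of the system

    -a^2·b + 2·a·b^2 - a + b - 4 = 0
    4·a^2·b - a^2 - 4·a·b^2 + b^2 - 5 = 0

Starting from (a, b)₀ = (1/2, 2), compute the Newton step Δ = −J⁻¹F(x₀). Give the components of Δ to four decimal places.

(-1.1329, 0.9820)

At (1/2, 2): F = (1.0000, -7.2500).
Jacobian J = [[-2·a·b + 2·b^2 - 1, -a^2 + 4·a·b + 1], [8·a·b - 2·a - 4·b^2, 4·a^2 - 8·a·b + 2·b]].
At the point, J = [[5.0000, 4.7500], [-9.0000, -3.0000]] (det J = 27.7500).
Solving J·Δ = −F gives Δ = (-1.1329, 0.9820).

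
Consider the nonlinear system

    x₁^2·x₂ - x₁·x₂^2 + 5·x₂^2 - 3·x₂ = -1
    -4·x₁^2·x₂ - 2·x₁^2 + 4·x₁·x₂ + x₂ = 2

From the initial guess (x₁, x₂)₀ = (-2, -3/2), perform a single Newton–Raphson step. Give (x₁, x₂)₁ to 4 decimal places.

(-1.7354, -0.6879)

At (-2, -3/2): F = (15.2500, 24.5000).
Jacobian J = [[2·x₁·x₂ - x₂^2, x₁^2 - 2·x₁·x₂ + 10·x₂ - 3], [-8·x₁·x₂ - 4·x₁ + 4·x₂, -4·x₁^2 + 4·x₁ + 1]].
At the point, J = [[3.7500, -20.0000], [-22.0000, -23.0000]] (det J = -526.2500).
Solving J·Δ = −F gives Δ = (0.2646, 0.8121).
Then the next iterate is (x₁, x₂)₁ = (-1.7354, -0.6879).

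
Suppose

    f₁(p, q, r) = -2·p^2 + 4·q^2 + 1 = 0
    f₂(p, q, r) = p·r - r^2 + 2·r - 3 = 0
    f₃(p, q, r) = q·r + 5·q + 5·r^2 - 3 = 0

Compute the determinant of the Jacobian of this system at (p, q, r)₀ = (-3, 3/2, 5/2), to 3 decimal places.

J = [[-4·p, 8·q, 0], [r, 0, p - 2·r + 2], [0, r + 5, q + 10·r]].
At the point, J = [[12.000, 12.000, 0.000], [2.500, 0.000, -6.000], [0.000, 7.500, 26.500]].
det J = -255.000.

-255.000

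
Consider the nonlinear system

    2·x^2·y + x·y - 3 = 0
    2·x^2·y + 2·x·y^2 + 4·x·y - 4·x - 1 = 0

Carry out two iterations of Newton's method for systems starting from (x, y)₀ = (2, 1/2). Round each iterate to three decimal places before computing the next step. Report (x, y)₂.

(1.351, 0.599)

At (2, 1/2): F = (2.000, 0.000).
Jacobian J = [[4·x·y + y, 2·x^2 + x], [4·x·y + 2·y^2 + 4·y - 4, 2·x^2 + 4·x·y + 4·x]].
At the point, J = [[4.500, 10.000], [2.500, 20.000]] (det J = 65.000).
Solving J·Δ = −F gives Δ = (-0.615, 0.077).
Then the next iterate is (x, y)₁ = (1.385, 0.577).
Round to (1.385, 0.577) and repeat: F = (0.01278, -0.20758), J = [[3.77358, 5.22145], [2.17044, 12.57303]].
Δ = (-0.034, 0.022), so (x, y)₂ = (1.351, 0.599).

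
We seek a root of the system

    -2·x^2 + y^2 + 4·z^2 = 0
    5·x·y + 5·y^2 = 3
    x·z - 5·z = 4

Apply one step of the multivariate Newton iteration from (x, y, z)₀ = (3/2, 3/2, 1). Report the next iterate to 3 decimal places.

At (3/2, 3/2, 1): F = (1.750, 19.500, -7.500).
Jacobian J = [[-4·x, 2·y, 8·z], [5·y, 5·x + 10·y, 0], [z, 0, x - 5]].
At the point, J = [[-6.000, 3.000, 8.000], [7.500, 22.500, 0.000], [1.000, 0.000, -3.500]] (det J = 371.250).
Solving J·Δ = −F gives Δ = (-3.817, 0.406, -3.233).
Then the next iterate is (x, y, z)₁ = (-2.317, 1.906, -2.233).

(-2.317, 1.906, -2.233)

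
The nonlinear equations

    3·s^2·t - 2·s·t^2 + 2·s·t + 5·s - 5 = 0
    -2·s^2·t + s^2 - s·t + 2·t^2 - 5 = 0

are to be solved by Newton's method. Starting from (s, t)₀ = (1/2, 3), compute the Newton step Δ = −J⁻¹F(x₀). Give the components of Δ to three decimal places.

(-2.099, -2.458)

At (1/2, 3): F = (-6.250, 10.250).
Jacobian J = [[6·s·t - 2·t^2 + 2·t + 5, 3·s^2 - 4·s·t + 2·s], [-4·s·t + 2·s - t, -2·s^2 - s + 4·t]].
At the point, J = [[2.000, -4.250], [-8.000, 11.000]] (det J = -12.000).
Solving J·Δ = −F gives Δ = (-2.099, -2.458).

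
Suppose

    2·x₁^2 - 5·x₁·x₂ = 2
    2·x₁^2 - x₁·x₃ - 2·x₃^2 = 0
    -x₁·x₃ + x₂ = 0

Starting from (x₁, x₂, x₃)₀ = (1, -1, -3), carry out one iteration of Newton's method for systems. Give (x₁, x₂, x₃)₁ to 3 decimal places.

At (1, -1, -3): F = (5.000, -13.000, 2.000).
Jacobian J = [[4·x₁ - 5·x₂, -5·x₁, 0], [4·x₁ - x₃, 0, -x₁ - 4·x₃], [-x₃, 1, -x₁]].
At the point, J = [[9.000, -5.000, 0.000], [7.000, 0.000, 11.000], [3.000, 1.000, -1.000]] (det J = -299.000).
Solving J·Δ = −F gives Δ = (-0.334, 0.398, 1.395).
Then the next iterate is (x₁, x₂, x₃)₁ = (0.666, -0.602, -1.605).

(0.666, -0.602, -1.605)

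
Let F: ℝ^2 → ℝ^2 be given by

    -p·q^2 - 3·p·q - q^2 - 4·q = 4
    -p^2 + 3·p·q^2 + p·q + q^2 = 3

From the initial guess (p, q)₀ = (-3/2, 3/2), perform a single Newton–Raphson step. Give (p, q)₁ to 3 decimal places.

(-2.462, -0.683)

At (-3/2, 3/2): F = (-2.125, -15.375).
Jacobian J = [[-q^2 - 3·q, -2·p·q - 3·p - 2·q - 4], [-2·p + 3·q^2 + q, 6·p·q + p + 2·q]].
At the point, J = [[-6.750, 2.000], [11.250, -12.000]] (det J = 58.500).
Solving J·Δ = −F gives Δ = (-0.962, -2.183).
Then the next iterate is (p, q)₁ = (-2.462, -0.683).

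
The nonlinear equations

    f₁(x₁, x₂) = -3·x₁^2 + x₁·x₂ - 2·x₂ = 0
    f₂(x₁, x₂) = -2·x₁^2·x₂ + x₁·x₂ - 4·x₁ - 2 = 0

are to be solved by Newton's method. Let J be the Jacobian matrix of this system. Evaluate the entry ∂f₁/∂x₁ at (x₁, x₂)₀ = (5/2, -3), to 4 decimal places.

∂f₁/∂x₁ = -6·x₁ + x₂.
At (5/2, -3) this is -18.0000.

-18.0000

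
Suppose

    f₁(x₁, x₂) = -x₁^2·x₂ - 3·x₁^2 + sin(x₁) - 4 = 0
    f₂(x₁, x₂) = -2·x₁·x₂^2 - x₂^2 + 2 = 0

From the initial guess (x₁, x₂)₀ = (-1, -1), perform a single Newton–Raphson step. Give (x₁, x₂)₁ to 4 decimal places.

At (-1, -1): F = (-6.841471, 3.0000).
Jacobian J = [[-2·x₁·x₂ - 6·x₁ + cos(x₁), -x₁^2], [-2·x₂^2, -4·x₁·x₂ - 2·x₂]].
At the point, J = [[4.540302, -1.0000], [-2.0000, -2.0000]] (det J = -11.080605).
Solving J·Δ = −F gives Δ = (1.5056, -0.0056).
Then the next iterate is (x₁, x₂)₁ = (0.5056, -1.0056).

(0.5056, -1.0056)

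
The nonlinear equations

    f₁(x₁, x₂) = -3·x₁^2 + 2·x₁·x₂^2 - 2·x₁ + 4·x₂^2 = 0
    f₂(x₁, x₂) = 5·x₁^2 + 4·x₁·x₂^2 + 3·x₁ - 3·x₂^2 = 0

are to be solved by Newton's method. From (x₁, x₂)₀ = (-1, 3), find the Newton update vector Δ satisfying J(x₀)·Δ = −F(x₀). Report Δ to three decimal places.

(0.014, -1.443)

At (-1, 3): F = (17.000, -61.000).
Jacobian J = [[-6·x₁ + 2·x₂^2 - 2, 4·x₁·x₂ + 8·x₂], [10·x₁ + 4·x₂^2 + 3, 8·x₁·x₂ - 6·x₂]].
At the point, J = [[22.000, 12.000], [29.000, -42.000]] (det J = -1272.000).
Solving J·Δ = −F gives Δ = (0.014, -1.443).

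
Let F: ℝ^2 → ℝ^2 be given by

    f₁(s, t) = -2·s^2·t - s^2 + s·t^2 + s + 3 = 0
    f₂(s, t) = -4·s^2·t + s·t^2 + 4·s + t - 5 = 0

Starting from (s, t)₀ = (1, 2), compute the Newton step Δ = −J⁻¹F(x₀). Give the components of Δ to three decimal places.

(-0.818, -3.545)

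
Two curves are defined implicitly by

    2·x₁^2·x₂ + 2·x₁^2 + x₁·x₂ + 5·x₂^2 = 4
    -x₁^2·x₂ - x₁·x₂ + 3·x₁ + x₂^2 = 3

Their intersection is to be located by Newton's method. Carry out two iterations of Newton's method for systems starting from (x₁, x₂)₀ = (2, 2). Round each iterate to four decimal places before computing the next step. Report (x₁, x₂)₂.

(1.1332, 0.5657)

At (2, 2): F = (44.0000, -5.0000).
Jacobian J = [[4·x₁·x₂ + 4·x₁ + x₂, 2·x₁^2 + x₁ + 10·x₂], [-2·x₁·x₂ - x₂ + 3, -x₁^2 - x₁ + 2·x₂]].
At the point, J = [[26.0000, 30.0000], [-7.0000, -2.0000]] (det J = 158.0000).
Solving J·Δ = −F gives Δ = (-0.3924, -1.1266).
Then the next iterate is (x₁, x₂)₁ = (1.6076, 0.8734).
Round to (1.6076, 0.8734) and repeat: F = (10.901362, -1.075646), J = [[12.920111, 15.510356], [-0.681556, -2.445178]].
Δ = (-0.4744, -0.3077), so (x₁, x₂)₂ = (1.1332, 0.5657).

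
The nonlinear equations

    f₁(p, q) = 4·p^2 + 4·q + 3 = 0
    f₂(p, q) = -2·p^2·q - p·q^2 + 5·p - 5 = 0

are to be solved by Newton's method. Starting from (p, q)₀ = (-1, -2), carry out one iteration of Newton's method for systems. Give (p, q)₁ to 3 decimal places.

(-1.184, -2.118)

At (-1, -2): F = (-1.000, -2.000).
Jacobian J = [[8·p, 4], [-4·p·q - q^2 + 5, -2·p^2 - 2·p·q]].
At the point, J = [[-8.000, 4.000], [-7.000, -6.000]] (det J = 76.000).
Solving J·Δ = −F gives Δ = (-0.184, -0.118).
Then the next iterate is (p, q)₁ = (-1.184, -2.118).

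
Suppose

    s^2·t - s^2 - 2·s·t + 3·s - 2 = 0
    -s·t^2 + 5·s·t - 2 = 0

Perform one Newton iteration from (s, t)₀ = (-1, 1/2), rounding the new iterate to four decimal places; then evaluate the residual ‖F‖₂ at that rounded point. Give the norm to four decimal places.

1.2294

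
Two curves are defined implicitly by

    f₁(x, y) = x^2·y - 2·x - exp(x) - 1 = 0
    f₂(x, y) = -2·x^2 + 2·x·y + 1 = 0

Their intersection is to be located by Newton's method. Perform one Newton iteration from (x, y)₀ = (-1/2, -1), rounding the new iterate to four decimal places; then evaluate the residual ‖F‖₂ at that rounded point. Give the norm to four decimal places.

At (-1/2, -1): F = (-0.856531, 1.5000).
Jacobian J = [[2·x·y - exp(x) - 2, x^2], [-4·x + 2·y, 2·x]].
At the point, J = [[-1.606531, 0.2500], [0.0000, -1.0000]] (det J = 1.606531).
Solving J·Δ = −F gives Δ = (-0.2997, 1.5000).
Then the next iterate is (x, y)₁ = (-0.7997, 0.5000).
Re-evaluating at (-0.7997, 0.5000): F = (0.469696, -1.078740), so ‖F‖₂ = 1.1766.

1.1766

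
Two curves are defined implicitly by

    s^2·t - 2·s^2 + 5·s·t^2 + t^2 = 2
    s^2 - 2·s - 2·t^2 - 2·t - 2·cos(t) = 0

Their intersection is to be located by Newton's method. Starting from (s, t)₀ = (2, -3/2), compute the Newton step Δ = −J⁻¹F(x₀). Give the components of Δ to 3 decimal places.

(0.573, 0.247)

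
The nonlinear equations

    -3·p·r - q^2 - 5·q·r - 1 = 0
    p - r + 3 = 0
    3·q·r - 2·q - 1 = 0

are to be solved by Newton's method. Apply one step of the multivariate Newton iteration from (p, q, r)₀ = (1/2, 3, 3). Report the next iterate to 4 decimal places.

(-3.3333, 4.4286, -0.3333)

At (1/2, 3, 3): F = (-59.5000, 0.5000, 20.0000).
Jacobian J = [[-3·r, -2·q - 5·r, -3·p - 5·q], [1, 0, -1], [0, 3·r - 2, 3·q]].
At the point, J = [[-9.0000, -21.0000, -16.5000], [1.0000, 0.0000, -1.0000], [0.0000, 7.0000, 9.0000]] (det J = 10.5000).
Solving J·Δ = −F gives Δ = (-3.8333, 1.4286, -3.3333).
Then the next iterate is (p, q, r)₁ = (-3.3333, 4.4286, -0.3333).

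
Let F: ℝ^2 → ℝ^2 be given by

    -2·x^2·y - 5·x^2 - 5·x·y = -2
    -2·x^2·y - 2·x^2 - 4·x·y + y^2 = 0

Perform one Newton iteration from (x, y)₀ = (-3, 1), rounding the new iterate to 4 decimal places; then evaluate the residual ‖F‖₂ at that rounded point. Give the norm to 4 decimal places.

At (-3, 1): F = (-46.0000, -23.0000).
Jacobian J = [[-4·x·y - 10·x - 5·y, -2·x^2 - 5·x], [-4·x·y - 4·x - 4·y, -2·x^2 - 4·x + 2·y]].
At the point, J = [[37.0000, -3.0000], [20.0000, -4.0000]] (det J = -88.0000).
Solving J·Δ = −F gives Δ = (1.3068, 0.7841).
Then the next iterate is (x, y)₁ = (-1.6932, 1.7841).
Re-evaluating at (-1.6932, 1.7841): F = (-7.460207, -0.697253), so ‖F‖₂ = 7.4927.

7.4927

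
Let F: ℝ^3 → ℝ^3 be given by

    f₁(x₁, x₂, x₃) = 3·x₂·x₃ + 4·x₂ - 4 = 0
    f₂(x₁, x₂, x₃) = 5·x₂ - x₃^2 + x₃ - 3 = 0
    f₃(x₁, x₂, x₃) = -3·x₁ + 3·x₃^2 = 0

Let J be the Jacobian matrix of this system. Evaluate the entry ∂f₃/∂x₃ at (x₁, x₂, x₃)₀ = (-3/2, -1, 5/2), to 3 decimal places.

∂f₃/∂x₃ = 6·x₃.
At (-3/2, -1, 5/2) this is 15.000.

15.000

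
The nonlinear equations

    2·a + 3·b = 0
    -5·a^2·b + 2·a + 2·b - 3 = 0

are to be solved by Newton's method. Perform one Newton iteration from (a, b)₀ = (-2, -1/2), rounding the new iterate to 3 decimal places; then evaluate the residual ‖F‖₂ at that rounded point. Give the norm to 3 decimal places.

634.477

At (-2, -1/2): F = (-5.500, 2.000).
Jacobian J = [[2, 3], [-10·a·b + 2, -5·a^2 + 2]].
At the point, J = [[2.000, 3.000], [-8.000, -18.000]] (det J = -12.000).
Solving J·Δ = −F gives Δ = (7.750, -3.333).
Then the next iterate is (a, b)₁ = (5.750, -3.833).
Re-evaluating at (5.750, -3.833): F = (0.001, 634.47681), so ‖F‖₂ = 634.477.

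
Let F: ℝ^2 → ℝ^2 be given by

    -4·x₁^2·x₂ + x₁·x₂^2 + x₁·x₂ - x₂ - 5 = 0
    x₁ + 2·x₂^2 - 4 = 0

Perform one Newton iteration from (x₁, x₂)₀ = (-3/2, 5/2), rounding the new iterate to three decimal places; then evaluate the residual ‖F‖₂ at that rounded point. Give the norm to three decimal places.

At (-3/2, 5/2): F = (-43.125, 7.000).
Jacobian J = [[-8·x₁·x₂ + x₂^2 + x₂, -4·x₁^2 + 2·x₁·x₂ + x₁ - 1], [1, 4·x₂]].
At the point, J = [[38.750, -19.000], [1.000, 10.000]] (det J = 406.500).
Solving J·Δ = −F gives Δ = (0.734, -0.773).
Then the next iterate is (x₁, x₂)₁ = (-0.766, 1.727).
Re-evaluating at (-0.766, 1.727): F = (-14.38781, 1.19906), so ‖F‖₂ = 14.438.

14.438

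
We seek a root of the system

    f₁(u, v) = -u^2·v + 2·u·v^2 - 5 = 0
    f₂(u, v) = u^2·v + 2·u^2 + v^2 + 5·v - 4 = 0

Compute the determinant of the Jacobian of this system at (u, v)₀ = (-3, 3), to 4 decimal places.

J = [[-2·u·v + 2·v^2, -u^2 + 4·u·v], [2·u·v + 4·u, u^2 + 2·v + 5]].
At the point, J = [[36.0000, -45.0000], [-30.0000, 20.0000]].
det J = -630.0000.

-630.0000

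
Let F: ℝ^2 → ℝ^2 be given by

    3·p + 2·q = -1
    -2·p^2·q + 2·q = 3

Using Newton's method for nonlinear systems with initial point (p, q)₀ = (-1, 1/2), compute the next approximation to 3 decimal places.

(0.500, -1.250)

At (-1, 1/2): F = (-1.000, -3.000).
Jacobian J = [[3, 2], [-4·p·q, -2·p^2 + 2]].
At the point, J = [[3.000, 2.000], [2.000, 0.000]] (det J = -4.000).
Solving J·Δ = −F gives Δ = (1.500, -1.750).
Then the next iterate is (p, q)₁ = (0.500, -1.250).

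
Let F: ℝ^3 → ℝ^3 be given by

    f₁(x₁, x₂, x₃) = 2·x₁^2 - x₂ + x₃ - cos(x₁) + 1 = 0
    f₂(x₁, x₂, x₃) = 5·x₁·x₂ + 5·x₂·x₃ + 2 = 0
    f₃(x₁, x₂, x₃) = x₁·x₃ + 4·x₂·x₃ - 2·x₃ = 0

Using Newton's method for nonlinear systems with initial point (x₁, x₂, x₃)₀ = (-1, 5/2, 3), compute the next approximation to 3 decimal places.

(-0.648, 1.801, 1.047)

At (-1, 5/2, 3): F = (2.95970, 27.000, 21.000).
Jacobian J = [[4·x₁ + sin(x₁), -1, 1], [5·x₂, 5·x₁ + 5·x₃, 5·x₂], [x₃, 4·x₃, x₁ + 4·x₂ - 2]].
At the point, J = [[-4.84147, -1.000, 1.000], [12.500, 10.000, 12.500], [3.000, 12.000, 7.000]] (det J = 557.31768).
Solving J·Δ = −F gives Δ = (0.352, -0.699, -1.953).
Then the next iterate is (x₁, x₂, x₃)₁ = (-0.648, 1.801, 1.047).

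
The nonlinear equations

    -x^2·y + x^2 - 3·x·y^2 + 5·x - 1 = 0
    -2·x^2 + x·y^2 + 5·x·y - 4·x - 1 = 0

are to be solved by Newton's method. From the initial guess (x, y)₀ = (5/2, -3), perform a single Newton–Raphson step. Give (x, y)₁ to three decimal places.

At (5/2, -3): F = (-31.000, -38.500).
Jacobian J = [[-2·x·y + 2·x - 3·y^2 + 5, -x^2 - 6·x·y], [-4·x + y^2 + 5·y - 4, 2·x·y + 5·x]].
At the point, J = [[-2.000, 38.750], [-20.000, -2.500]] (det J = 780.000).
Solving J·Δ = −F gives Δ = (-2.012, 0.696).
Then the next iterate is (x, y)₁ = (0.488, -2.304).

(0.488, -2.304)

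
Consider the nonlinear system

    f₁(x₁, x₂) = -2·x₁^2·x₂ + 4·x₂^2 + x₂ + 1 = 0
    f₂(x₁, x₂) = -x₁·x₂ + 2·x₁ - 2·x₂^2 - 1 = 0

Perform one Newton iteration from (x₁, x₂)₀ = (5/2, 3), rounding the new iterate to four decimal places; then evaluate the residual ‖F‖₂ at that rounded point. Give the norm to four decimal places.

At (5/2, 3): F = (2.5000, -21.5000).
Jacobian J = [[-4·x₁·x₂, -2·x₁^2 + 8·x₂ + 1], [-x₂ + 2, -x₁ - 4·x₂]].
At the point, J = [[-30.0000, 12.5000], [-1.0000, -14.5000]] (det J = 447.5000).
Solving J·Δ = −F gives Δ = (-0.5196, -1.4469).
Then the next iterate is (x₁, x₂)₁ = (1.9804, 1.5531).
Re-evaluating at (1.9804, 1.5531): F = (0.019111, -4.939198), so ‖F‖₂ = 4.9392.

4.9392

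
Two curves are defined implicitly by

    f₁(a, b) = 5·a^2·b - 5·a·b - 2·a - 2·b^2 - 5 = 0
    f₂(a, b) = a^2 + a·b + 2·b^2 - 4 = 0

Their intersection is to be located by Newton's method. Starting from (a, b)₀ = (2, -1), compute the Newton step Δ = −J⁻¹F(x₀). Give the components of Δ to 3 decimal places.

At (2, -1): F = (-21.000, 0.000).
Jacobian J = [[10·a·b - 5·b - 2, 5·a^2 - 5·a - 4·b], [2·a + b, a + 4·b]].
At the point, J = [[-17.000, 14.000], [3.000, -2.000]] (det J = -8.000).
Solving J·Δ = −F gives Δ = (5.250, 7.875).

(5.250, 7.875)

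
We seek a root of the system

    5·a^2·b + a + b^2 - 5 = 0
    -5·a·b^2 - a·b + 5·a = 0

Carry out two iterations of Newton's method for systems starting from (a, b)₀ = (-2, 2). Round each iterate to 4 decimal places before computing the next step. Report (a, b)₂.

(-1.1246, 1.0820)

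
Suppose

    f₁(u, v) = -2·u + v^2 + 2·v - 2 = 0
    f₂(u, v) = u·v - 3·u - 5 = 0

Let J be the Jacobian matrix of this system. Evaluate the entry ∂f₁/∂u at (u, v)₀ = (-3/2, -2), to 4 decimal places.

∂f₁/∂u = -2.
At (-3/2, -2) this is -2.0000.

-2.0000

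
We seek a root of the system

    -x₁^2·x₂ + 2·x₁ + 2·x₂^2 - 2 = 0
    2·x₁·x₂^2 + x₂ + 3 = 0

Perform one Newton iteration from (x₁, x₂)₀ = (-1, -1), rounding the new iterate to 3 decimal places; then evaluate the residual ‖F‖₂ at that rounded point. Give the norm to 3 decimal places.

0.402

At (-1, -1): F = (-1.000, 0.000).
Jacobian J = [[-2·x₁·x₂ + 2, -x₁^2 + 4·x₂], [2·x₂^2, 4·x₁·x₂ + 1]].
At the point, J = [[0.000, -5.000], [2.000, 5.000]] (det J = 10.000).
Solving J·Δ = −F gives Δ = (0.500, -0.200).
Then the next iterate is (x₁, x₂)₁ = (-0.500, -1.200).
Re-evaluating at (-0.500, -1.200): F = (0.180, 0.360), so ‖F‖₂ = 0.402.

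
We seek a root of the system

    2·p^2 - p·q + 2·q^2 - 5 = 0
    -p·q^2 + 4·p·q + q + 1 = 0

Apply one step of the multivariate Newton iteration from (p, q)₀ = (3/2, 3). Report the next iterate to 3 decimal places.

(-1.573, 2.640)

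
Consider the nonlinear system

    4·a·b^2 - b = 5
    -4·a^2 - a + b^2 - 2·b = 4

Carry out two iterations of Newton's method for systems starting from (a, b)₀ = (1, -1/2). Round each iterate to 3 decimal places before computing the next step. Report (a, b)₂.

At (1, -1/2): F = (-3.500, -7.750).
Jacobian J = [[4·b^2, 8·a·b - 1], [-8·a - 1, 2·b - 2]].
At the point, J = [[1.000, -5.000], [-9.000, -3.000]] (det J = -48.000).
Solving J·Δ = −F gives Δ = (-0.589, -0.818).
Then the next iterate is (a, b)₁ = (0.411, -1.318).
Round to (0.411, -1.318) and repeat: F = (-0.82617, -0.71356), J = [[6.94850, -5.33358], [-4.288, -4.636]].
Δ = (0.000, -0.154), so (a, b)₂ = (0.411, -1.472).

(0.411, -1.472)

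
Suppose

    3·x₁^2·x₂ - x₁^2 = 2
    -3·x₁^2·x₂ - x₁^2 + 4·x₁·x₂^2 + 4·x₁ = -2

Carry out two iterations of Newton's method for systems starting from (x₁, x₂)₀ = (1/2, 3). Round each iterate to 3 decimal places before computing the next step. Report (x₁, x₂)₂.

(8.493, -6.085)

At (1/2, 3): F = (0.000, 19.500).
Jacobian J = [[6·x₁·x₂ - 2·x₁, 3·x₁^2], [-6·x₁·x₂ - 2·x₁ + 4·x₂^2 + 4, -3·x₁^2 + 8·x₁·x₂]].
At the point, J = [[8.000, 0.750], [30.000, 11.250]] (det J = 67.500).
Solving J·Δ = −F gives Δ = (0.217, -2.311).
Then the next iterate is (x₁, x₂)₁ = (0.717, 0.689).
Round to (0.717, 0.689) and repeat: F = (-1.45147, 4.65279), J = [[1.53008, 1.54227], [1.50081, 2.40984]].
Δ = (7.776, -6.774), so (x₁, x₂)₂ = (8.493, -6.085).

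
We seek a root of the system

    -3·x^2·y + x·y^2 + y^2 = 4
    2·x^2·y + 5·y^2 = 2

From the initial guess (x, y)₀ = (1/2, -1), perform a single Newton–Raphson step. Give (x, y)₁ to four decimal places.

(1.0714, -0.8571)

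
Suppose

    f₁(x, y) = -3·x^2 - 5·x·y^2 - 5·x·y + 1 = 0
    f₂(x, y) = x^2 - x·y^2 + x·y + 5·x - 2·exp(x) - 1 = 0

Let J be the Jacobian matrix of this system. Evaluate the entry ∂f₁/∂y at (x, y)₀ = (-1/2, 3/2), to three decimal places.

∂f₁/∂y = -10·x·y - 5·x.
At (-1/2, 3/2) this is 10.000.

10.000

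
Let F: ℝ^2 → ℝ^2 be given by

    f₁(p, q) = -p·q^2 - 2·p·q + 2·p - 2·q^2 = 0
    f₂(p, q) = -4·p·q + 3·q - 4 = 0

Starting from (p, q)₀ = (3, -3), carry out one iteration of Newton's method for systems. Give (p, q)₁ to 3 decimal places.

(1.699, -2.179)

At (3, -3): F = (-21.000, 23.000).
Jacobian J = [[-q^2 - 2·q + 2, -2·p·q - 2·p - 4·q], [-4·q, -4·p + 3]].
At the point, J = [[-1.000, 24.000], [12.000, -9.000]] (det J = -279.000).
Solving J·Δ = −F gives Δ = (-1.301, 0.821).
Then the next iterate is (p, q)₁ = (1.699, -2.179).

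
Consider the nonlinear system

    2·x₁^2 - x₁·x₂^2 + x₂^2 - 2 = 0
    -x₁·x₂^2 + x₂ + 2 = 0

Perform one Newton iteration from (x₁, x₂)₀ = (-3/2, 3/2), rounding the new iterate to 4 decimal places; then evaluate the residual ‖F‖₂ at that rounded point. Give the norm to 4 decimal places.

At (-3/2, 3/2): F = (8.1250, 6.8750).
Jacobian J = [[4·x₁ - x₂^2, -2·x₁·x₂ + 2·x₂], [-x₂^2, -2·x₁·x₂ + 1]].
At the point, J = [[-8.2500, 7.5000], [-2.2500, 5.5000]] (det J = -28.5000).
Solving J·Δ = −F gives Δ = (-0.2412, -1.3487).
Then the next iterate is (x₁, x₂)₁ = (-1.7412, 0.1513).
Re-evaluating at (-1.7412, 0.1513): F = (4.126306, 2.191159), so ‖F‖₂ = 4.6720.

4.6720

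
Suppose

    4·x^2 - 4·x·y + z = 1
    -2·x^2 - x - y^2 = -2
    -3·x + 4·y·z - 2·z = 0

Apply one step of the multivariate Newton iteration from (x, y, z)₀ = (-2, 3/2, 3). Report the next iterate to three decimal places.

(-0.426, 3.089, -5.087)

At (-2, 3/2, 3): F = (30.000, -6.250, 18.000).
Jacobian J = [[8·x - 4·y, -4·x, 1], [-4·x - 1, -2·y, 0], [-3, 4·z, 4·y - 2]].
At the point, J = [[-22.000, 8.000, 1.000], [7.000, -3.000, 0.000], [-3.000, 12.000, 4.000]] (det J = 115.000).
Solving J·Δ = −F gives Δ = (1.574, 1.589, -8.087).
Then the next iterate is (x, y, z)₁ = (-0.426, 3.089, -5.087).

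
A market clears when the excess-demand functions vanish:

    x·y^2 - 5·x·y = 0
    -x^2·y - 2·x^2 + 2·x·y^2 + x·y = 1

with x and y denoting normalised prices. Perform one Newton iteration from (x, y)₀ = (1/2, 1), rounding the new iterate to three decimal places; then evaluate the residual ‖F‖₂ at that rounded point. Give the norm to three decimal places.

1.170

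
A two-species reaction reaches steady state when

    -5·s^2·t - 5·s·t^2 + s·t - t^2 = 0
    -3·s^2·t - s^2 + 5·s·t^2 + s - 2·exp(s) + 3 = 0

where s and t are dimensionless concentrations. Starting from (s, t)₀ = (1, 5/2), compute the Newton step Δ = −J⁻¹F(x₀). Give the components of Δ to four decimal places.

(-0.3774, -0.8005)

At (1, 5/2): F = (-47.5000, 21.313436).
Jacobian J = [[-10·s·t - 5·t^2 + t, -5·s^2 - 10·s·t + s - 2·t], [-6·s·t - 2·s + 5·t^2 - 2·exp(s) + 1, -3·s^2 + 10·s·t]].
At the point, J = [[-53.7500, -34.0000], [9.813436, 22.0000]] (det J = -848.843164).
Solving J·Δ = −F gives Δ = (-0.3774, -0.8005).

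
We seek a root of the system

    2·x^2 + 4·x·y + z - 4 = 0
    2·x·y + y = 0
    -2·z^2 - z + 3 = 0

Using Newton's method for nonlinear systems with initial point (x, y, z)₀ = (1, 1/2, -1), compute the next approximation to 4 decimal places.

(1.7857, -0.2619, -1.6667)

At (1, 1/2, -1): F = (-1.0000, 1.5000, 2.0000).
Jacobian J = [[4·x + 4·y, 4·x, 1], [2·y, 2·x + 1, 0], [0, 0, -4·z - 1]].
At the point, J = [[6.0000, 4.0000, 1.0000], [1.0000, 3.0000, 0.0000], [0.0000, 0.0000, 3.0000]] (det J = 42.0000).
Solving J·Δ = −F gives Δ = (0.7857, -0.7619, -0.6667).
Then the next iterate is (x, y, z)₁ = (1.7857, -0.2619, -1.6667).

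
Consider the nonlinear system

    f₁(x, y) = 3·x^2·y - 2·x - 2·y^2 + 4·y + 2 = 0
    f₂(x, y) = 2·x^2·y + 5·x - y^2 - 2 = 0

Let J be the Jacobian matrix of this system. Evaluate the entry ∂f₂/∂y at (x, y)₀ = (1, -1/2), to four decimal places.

3.0000

∂f₂/∂y = 2·x^2 - 2·y.
At (1, -1/2) this is 3.0000.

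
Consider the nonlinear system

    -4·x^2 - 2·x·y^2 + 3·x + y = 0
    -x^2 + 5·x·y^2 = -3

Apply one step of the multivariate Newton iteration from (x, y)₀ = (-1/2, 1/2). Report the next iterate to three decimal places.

At (-1/2, 1/2): F = (-1.750, 2.125).
Jacobian J = [[-8·x - 2·y^2 + 3, -4·x·y + 1], [-2·x + 5·y^2, 10·x·y]].
At the point, J = [[6.500, 2.000], [2.250, -2.500]] (det J = -20.750).
Solving J·Δ = −F gives Δ = (0.006, 0.855).
Then the next iterate is (x, y)₁ = (-0.494, 1.355).

(-0.494, 1.355)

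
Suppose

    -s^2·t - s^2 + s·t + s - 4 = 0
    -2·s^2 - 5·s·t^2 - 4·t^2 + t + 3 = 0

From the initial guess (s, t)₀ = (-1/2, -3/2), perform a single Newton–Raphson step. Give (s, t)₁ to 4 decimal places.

At (-1/2, -3/2): F = (-3.6250, -2.3750).
Jacobian J = [[-2·s·t - 2·s + t + 1, -s^2 + s], [-4·s - 5·t^2, -10·s·t - 8·t + 1]].
At the point, J = [[-1.0000, -0.7500], [-9.2500, 5.5000]] (det J = -12.4375).
Solving J·Δ = −F gives Δ = (-1.7462, -2.5050).
Then the next iterate is (s, t)₁ = (-2.2462, -4.0050).

(-2.2462, -4.0050)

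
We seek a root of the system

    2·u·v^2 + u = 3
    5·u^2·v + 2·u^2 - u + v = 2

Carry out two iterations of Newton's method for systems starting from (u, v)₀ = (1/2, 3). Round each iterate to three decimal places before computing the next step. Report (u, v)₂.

At (1/2, 3): F = (6.500, 4.750).
Jacobian J = [[2·v^2 + 1, 4·u·v], [10·u·v + 4·u - 1, 5·u^2 + 1]].
At the point, J = [[19.000, 6.000], [16.000, 2.250]] (det J = -53.250).
Solving J·Δ = −F gives Δ = (-0.261, -0.258).
Then the next iterate is (u, v)₁ = (0.239, 2.742).
Round to (0.239, 2.742) and repeat: F = (0.83287, 1.40037), J = [[16.03713, 2.62135], [6.50938, 1.28560]].
Δ = (0.732, -4.794), so (u, v)₂ = (0.971, -2.052).

(0.971, -2.052)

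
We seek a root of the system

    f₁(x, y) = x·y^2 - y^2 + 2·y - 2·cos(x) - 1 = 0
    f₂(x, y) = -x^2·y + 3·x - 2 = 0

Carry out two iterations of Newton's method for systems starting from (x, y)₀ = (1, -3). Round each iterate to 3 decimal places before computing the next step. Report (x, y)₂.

At (1, -3): F = (-8.08060, 4.000).
Jacobian J = [[y^2 + 2·sin(x), 2·x·y - 2·y + 2], [-2·x·y + 3, -x^2]].
At the point, J = [[10.68294, 2.000], [9.000, -1.000]] (det J = -28.68294).
Solving J·Δ = −F gives Δ = (0.003, 4.025).
Then the next iterate is (x, y)₁ = (1.003, 1.025).
Round to (1.003, 1.025) and repeat: F = (-0.02240, -0.02216), J = [[2.73680, 2.00615], [0.94385, -1.00601]].
Δ = (0.014, -0.009), so (x, y)₂ = (1.017, 1.016).

(1.017, 1.016)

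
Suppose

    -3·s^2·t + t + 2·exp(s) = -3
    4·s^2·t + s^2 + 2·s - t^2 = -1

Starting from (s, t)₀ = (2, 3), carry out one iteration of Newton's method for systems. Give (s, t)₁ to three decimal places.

(1.016, 3.515)

At (2, 3): F = (-15.22189, 48.000).
Jacobian J = [[-6·s·t + 2·exp(s), -3·s^2 + 1], [8·s·t + 2·s + 2, 4·s^2 - 2·t]].
At the point, J = [[-21.22189, -11.000], [54.000, 10.000]] (det J = 381.78112).
Solving J·Δ = −F gives Δ = (-0.984, 0.515).
Then the next iterate is (s, t)₁ = (1.016, 3.515).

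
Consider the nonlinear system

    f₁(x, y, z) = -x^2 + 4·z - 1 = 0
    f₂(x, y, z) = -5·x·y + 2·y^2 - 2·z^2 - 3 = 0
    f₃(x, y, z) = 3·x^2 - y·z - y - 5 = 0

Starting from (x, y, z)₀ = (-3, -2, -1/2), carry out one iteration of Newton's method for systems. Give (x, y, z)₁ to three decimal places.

At (-3, -2, -1/2): F = (-12.000, -25.500, 23.000).
Jacobian J = [[-2·x, 0, 4], [-5·y, -5·x + 4·y, -4·z], [6·x, -z - 1, -y]].
At the point, J = [[6.000, 0.000, 4.000], [10.000, 7.000, 2.000], [-18.000, -0.500, 2.000]] (det J = 574.000).
Solving J·Δ = −F gives Δ = (1.347, 1.439, 0.980).
Then the next iterate is (x, y, z)₁ = (-1.653, -0.561, 0.480).

(-1.653, -0.561, 0.480)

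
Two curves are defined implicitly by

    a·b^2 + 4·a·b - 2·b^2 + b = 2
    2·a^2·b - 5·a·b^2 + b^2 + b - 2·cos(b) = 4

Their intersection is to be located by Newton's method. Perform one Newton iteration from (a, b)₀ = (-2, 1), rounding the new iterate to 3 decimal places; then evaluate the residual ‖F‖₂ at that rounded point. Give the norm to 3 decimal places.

116.175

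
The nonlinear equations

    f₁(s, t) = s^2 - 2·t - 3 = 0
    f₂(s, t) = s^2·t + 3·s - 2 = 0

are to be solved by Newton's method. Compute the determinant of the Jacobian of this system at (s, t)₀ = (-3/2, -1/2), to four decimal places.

J = [[2·s, -2], [2·s·t + 3, s^2]].
At the point, J = [[-3.0000, -2.0000], [4.5000, 2.2500]].
det J = 2.2500.

2.2500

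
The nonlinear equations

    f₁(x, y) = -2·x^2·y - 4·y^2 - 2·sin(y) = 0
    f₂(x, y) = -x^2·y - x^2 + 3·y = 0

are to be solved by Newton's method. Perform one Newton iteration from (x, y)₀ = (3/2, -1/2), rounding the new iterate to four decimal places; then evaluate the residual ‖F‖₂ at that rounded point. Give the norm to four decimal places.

37.8192

At (3/2, -1/2): F = (2.208851, -2.6250).
Jacobian J = [[-4·x·y, -2·x^2 - 8·y - 2·cos(y)], [-2·x·y - 2·x, -x^2 + 3]].
At the point, J = [[3.0000, -2.255165], [-1.5000, 0.7500]] (det J = -1.132748).
Solving J·Δ = −F gives Δ = (-3.7636, -4.0271).
Then the next iterate is (x, y)₁ = (-2.2636, -4.5271).
Re-evaluating at (-2.2636, -4.5271): F = (-37.551625, 4.491155), so ‖F‖₂ = 37.8192.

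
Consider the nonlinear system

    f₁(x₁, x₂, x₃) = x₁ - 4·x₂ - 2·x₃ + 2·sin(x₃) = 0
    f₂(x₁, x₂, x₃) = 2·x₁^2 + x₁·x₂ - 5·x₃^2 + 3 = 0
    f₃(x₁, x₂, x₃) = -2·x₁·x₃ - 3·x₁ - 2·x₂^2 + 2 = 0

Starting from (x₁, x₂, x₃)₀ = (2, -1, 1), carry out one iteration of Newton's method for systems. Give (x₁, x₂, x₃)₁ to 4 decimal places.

(0.9990, 0.1851, 0.9363)

At (2, -1, 1): F = (5.682942, 4.0000, -10.0000).
Jacobian J = [[1, -4, 2·cos(x₃) - 2], [4·x₁ + x₂, x₁, -10·x₃], [-2·x₃ - 3, -4·x₂, -2·x₁]].
At the point, J = [[1.0000, -4.0000, -0.919395], [7.0000, 2.0000, -10.0000], [-5.0000, 4.0000, -4.0000]] (det J = -314.937025).
Solving J·Δ = −F gives Δ = (-1.0010, 1.1851, -0.0637).
Then the next iterate is (x₁, x₂, x₃)₁ = (0.9990, 0.1851, 0.9363).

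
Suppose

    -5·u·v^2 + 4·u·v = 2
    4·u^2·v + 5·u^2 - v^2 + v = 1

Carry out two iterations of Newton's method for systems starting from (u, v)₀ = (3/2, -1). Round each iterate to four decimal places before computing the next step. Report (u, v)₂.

(0.2756, -0.0671)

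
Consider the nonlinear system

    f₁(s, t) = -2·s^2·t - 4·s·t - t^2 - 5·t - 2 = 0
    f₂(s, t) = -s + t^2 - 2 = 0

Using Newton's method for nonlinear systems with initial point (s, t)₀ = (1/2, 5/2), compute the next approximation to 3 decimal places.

(-0.507, 1.549)

At (1/2, 5/2): F = (-27.000, 3.750).
Jacobian J = [[-4·s·t - 4·t, -2·s^2 - 4·s - 2·t - 5], [-1, 2·t]].
At the point, J = [[-15.000, -12.500], [-1.000, 5.000]] (det J = -87.500).
Solving J·Δ = −F gives Δ = (-1.007, -0.951).
Then the next iterate is (s, t)₁ = (-0.507, 1.549).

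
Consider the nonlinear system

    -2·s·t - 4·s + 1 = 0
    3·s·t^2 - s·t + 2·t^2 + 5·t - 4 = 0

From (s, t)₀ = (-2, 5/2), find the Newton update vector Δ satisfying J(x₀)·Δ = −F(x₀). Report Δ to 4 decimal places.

(3.8654, 3.9471)

At (-2, 5/2): F = (19.0000, -11.5000).
Jacobian J = [[-2·t - 4, -2·s], [3·t^2 - t, 6·s·t - s + 4·t + 5]].
At the point, J = [[-9.0000, 4.0000], [16.2500, -13.0000]] (det J = 52.0000).
Solving J·Δ = −F gives Δ = (3.8654, 3.9471).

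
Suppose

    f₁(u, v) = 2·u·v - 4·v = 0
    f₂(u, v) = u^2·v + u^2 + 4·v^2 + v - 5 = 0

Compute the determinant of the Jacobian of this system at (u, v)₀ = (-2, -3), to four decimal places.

178.0000

J = [[2·v, 2·u - 4], [2·u·v + 2·u, u^2 + 8·v + 1]].
At the point, J = [[-6.0000, -8.0000], [8.0000, -19.0000]].
det J = 178.0000.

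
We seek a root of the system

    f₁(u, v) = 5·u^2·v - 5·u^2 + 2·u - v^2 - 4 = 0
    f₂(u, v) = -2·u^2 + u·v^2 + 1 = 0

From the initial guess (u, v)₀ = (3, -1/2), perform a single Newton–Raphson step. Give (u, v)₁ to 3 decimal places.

At (3, -1/2): F = (-65.750, -16.250).
Jacobian J = [[10·u·v - 10·u + 2, 5·u^2 - 2·v], [-4·u + v^2, 2·u·v]].
At the point, J = [[-43.000, 46.000], [-11.750, -3.000]] (det J = 669.500).
Solving J·Δ = −F gives Δ = (-1.411, 0.110).
Then the next iterate is (u, v)₁ = (1.589, -0.390).

(1.589, -0.390)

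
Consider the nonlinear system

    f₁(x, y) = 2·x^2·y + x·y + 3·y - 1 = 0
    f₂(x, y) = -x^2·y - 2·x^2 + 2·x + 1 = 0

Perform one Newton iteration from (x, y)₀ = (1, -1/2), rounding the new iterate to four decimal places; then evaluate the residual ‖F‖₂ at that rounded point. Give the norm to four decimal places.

3.5269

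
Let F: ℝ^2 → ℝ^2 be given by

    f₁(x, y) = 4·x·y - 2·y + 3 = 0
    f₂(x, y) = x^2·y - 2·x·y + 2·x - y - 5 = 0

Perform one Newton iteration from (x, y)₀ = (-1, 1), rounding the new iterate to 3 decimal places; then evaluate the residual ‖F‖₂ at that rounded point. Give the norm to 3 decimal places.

718.663

At (-1, 1): F = (-3.000, -5.000).
Jacobian J = [[4·y, 4·x - 2], [2·x·y - 2·y + 2, x^2 - 2·x - 1]].
At the point, J = [[4.000, -6.000], [-2.000, 2.000]] (det J = -4.000).
Solving J·Δ = −F gives Δ = (-9.000, -6.500).
Then the next iterate is (x, y)₁ = (-10.000, -5.500).
Re-evaluating at (-10.000, -5.500): F = (234.000, -679.500), so ‖F‖₂ = 718.663.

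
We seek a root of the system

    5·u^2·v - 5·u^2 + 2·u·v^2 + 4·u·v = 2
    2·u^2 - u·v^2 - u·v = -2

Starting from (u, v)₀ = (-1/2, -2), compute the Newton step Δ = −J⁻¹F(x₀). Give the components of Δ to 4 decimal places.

(-0.2895, 3.1053)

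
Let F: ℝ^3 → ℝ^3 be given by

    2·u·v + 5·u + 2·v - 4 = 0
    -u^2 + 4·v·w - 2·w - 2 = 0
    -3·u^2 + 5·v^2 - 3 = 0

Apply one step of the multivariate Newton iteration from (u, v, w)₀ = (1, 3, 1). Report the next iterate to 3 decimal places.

At (1, 3, 1): F = (13.000, 7.000, 39.000).
Jacobian J = [[2·v + 5, 2·u + 2, 0], [-2·u, 4·w, 4·v - 2], [-6·u, 10·v, 0]].
At the point, J = [[11.000, 4.000, 0.000], [-2.000, 4.000, 10.000], [-6.000, 30.000, 0.000]] (det J = -3540.000).
Solving J·Δ = −F gives Δ = (-0.661, -1.432, -0.259).
Then the next iterate is (u, v, w)₁ = (0.339, 1.568, 0.741).

(0.339, 1.568, 0.741)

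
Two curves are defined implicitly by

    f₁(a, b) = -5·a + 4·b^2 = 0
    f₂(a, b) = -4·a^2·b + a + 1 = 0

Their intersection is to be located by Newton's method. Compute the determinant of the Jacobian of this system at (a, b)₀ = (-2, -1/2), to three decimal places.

52.000

J = [[-5, 8·b], [-8·a·b + 1, -4·a^2]].
At the point, J = [[-5.000, -4.000], [-7.000, -16.000]].
det J = 52.000.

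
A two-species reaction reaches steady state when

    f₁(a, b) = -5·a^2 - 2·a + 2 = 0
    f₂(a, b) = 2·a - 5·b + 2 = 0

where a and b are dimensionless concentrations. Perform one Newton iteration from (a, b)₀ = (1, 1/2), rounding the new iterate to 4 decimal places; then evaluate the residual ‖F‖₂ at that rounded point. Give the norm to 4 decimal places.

0.8678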